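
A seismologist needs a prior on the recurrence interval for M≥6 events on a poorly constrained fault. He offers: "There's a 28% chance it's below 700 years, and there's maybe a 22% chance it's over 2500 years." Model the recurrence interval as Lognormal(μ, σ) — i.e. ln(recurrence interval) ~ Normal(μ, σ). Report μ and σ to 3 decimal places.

μ ≈ 7.099, σ ≈ 0.939

If T ~ Lognormal(μ,σ) then ln T ~ Normal(μ,σ), so the p-quantile of ln T is μ + z_p·σ.
ln(700) = 6.551 and ln(2500) = 7.824; z_{0.28} = -0.5828, z_{0.78} = 0.7722.
σ = (7.824 − 6.551)/(0.7722 − (-0.5828)) = 0.939.
μ = 6.551 − (-0.5828)·0.939 = 7.099.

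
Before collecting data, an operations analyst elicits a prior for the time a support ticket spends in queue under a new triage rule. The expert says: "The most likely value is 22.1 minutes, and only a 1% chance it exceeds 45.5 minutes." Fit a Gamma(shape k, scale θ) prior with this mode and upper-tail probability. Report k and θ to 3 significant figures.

Gamma(k,θ) with k>1 has mode (k−1)θ, so θ = 22.1/(k−1).
Need P(X < 45.5) = 0.99 with θ tied to k this way. Start at k = 2, θ = 22.1: P(X<45.5) ≈ 0.610.
Too low — raise k to concentrate. Iterating converges to k ≈ 10.4.
Then θ = 22.1/(10.4−1) ≈ 2.36.

k ≈ 10.4, θ ≈ 2.36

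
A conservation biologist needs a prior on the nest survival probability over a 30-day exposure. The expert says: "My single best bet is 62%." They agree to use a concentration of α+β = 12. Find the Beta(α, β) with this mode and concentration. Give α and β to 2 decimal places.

For α,β > 1 the Beta mode is (α−1)/(α+β−2). With α+β = 12, the mode is (α−1)/10.
Set (α−1)/10 = 0.62 → α = 1 + 0.62·10 = 7.20.
β = 12 − α = 4.80.

α = 7.20, β = 4.80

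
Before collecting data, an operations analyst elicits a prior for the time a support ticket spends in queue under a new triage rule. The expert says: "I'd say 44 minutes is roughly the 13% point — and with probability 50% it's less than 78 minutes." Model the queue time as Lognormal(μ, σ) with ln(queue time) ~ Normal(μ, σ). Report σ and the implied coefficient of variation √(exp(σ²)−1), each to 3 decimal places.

If T ~ Lognormal(μ,σ) then ln T ~ Normal(μ,σ), so the p-quantile of ln T is μ + z_p·σ.
ln(44) = 3.784 and ln(78) = 4.357; z_{0.13} = -1.126, z_{0.5} = 0.
σ = (4.357 − 3.784)/(0 − (-1.126)) = 0.508.
μ = 3.784 − (-1.126)·0.508 = 4.357.
CV = √(exp(σ²)−1) = √(exp(0.2583)−1) = 0.543.

σ ≈ 0.508, CV ≈ 0.543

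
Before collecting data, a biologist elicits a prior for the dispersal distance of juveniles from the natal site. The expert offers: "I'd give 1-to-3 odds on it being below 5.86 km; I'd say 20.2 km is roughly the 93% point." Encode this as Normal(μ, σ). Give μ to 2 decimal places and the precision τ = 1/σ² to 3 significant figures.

The p-quantile of Normal(μ,σ) is μ + z_p·σ, with z_{0.25} = -0.6745 and z_{0.93} = 1.476.
Eliminate σ: μ = (z₂·x₁ − z₁·x₂)/(z₂ − z₁) = (1.476·5.86 − (-0.6745)·20.2)/2.15 = 10.36.
Then σ = (x₂ − x₁)/(z₂ − z₁) = (20.2 − 5.86)/2.15 = 6.67.
Precision τ = 1/σ² = 1/6.669² = 0.0225.

μ = 10.36, τ = 0.0225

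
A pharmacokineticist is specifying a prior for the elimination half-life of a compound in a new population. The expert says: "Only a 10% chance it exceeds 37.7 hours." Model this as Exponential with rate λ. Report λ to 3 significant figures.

P(T > 37.7) = e^(−λ·37.7) = 0.1, so λ = −ln(0.1)/37.7 = 0.0611.

λ ≈ 0.0611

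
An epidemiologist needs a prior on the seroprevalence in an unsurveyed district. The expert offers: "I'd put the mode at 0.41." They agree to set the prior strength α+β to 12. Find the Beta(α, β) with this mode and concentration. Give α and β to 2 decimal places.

For α,β > 1 the Beta mode is (α−1)/(α+β−2). With α+β = 12, the mode is (α−1)/10.
Set (α−1)/10 = 0.41 → α = 1 + 0.41·10 = 5.10.
β = 12 − α = 6.90.

α = 5.10, β = 6.90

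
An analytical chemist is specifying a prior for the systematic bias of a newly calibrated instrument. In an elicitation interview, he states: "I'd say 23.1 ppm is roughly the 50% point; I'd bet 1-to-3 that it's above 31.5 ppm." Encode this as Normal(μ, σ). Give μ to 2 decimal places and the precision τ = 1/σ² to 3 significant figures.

For Normal(μ,σ), the p-quantile is μ + z_p·σ. Here z_{0.5} = 0, z_{0.75} = 0.6745.
So 23.1 = μ + 0σ and 31.5 = μ + 0.6745σ.
Subtracting: σ = (31.5 − 23.1)/(0.6745 − (0)) = 12.45.
Then μ = 23.1 − (0)·12.45 = 23.10.
Precision τ = 1/σ² = 1/12.45² = 0.00645.

μ = 23.10, τ = 0.00645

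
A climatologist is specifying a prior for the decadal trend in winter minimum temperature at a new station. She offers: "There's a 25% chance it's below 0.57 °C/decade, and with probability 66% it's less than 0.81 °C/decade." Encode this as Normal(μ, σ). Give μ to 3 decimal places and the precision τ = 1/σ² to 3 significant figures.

For Normal(μ,σ), the p-quantile is μ + z_p·σ. Here z_{0.25} = -0.6745, z_{0.66} = 0.4125.
So 0.57 = μ − 0.6745σ and 0.81 = μ + 0.4125σ.
Subtracting: σ = (0.81 − 0.57)/(0.4125 − (-0.6745)) = 0.221.
Then μ = 0.57 − (-0.6745)·0.221 = 0.719.
Precision τ = 1/σ² = 1/0.2208² = 20.5.

μ = 0.719, τ = 20.5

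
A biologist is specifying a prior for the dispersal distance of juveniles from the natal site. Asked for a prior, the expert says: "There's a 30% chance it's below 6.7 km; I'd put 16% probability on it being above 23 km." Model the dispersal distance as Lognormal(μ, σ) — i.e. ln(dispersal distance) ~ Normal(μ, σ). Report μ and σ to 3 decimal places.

μ ≈ 2.328, σ ≈ 0.812

If T ~ Lognormal(μ,σ) then ln T ~ Normal(μ,σ), so the p-quantile of ln T is μ + z_p·σ.
ln(6.7) = 1.902 and ln(23) = 3.135; z_{0.3} = -0.5244, z_{0.84} = 0.9945.
σ = (3.135 − 1.902)/(0.9945 − (-0.5244)) = 0.812.
μ = 1.902 − (-0.5244)·0.812 = 2.328.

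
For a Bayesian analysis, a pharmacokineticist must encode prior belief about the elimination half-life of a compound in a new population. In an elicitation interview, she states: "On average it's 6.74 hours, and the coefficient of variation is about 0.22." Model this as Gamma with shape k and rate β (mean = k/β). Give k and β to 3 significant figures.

For Gamma(k, rate β): mean = k/β, variance = k/β², so CV = 1/√k.
CV = 0.22, hence k = 1/CV² = 20.7.
Then β = k/mean = 20.7/6.74 = 3.07.

k ≈ 20.7, β ≈ 3.07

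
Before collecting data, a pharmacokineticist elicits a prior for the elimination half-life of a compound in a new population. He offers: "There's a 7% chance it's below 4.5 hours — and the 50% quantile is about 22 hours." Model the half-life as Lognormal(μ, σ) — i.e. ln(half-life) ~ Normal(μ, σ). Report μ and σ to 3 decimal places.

μ ≈ 3.091, σ ≈ 1.075

If T ~ Lognormal(μ,σ) then ln T ~ Normal(μ,σ), so the p-quantile of ln T is μ + z_p·σ.
ln(4.5) = 1.504 and ln(22) = 3.091; z_{0.07} = -1.476, z_{0.5} = 0.
σ = (3.091 − 1.504)/(0 − (-1.476)) = 1.075.
μ = 1.504 − (-1.476)·1.075 = 3.091.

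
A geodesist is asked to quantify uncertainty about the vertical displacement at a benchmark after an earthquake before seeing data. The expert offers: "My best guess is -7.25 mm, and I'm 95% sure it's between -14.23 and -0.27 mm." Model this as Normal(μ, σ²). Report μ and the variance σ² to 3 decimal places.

μ = -7.250, σ² = 12.683

A symmetric 95% interval runs μ ± z·σ with z = 1.96.
Half-width = 6.98, so σ = 6.98/1.96 = 3.5613 and σ² = 12.683.
μ is the stated best guess, -7.250.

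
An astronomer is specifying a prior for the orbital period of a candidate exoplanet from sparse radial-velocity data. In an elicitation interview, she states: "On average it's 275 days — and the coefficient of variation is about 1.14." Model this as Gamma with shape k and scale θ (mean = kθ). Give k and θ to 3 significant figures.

k ≈ 0.769, θ ≈ 357

For Gamma(k, scale θ): mean = kθ, variance = kθ², so CV = 1/√k.
CV = 1.14, hence k = 1/CV² = 0.769.
Then θ = mean/k = 275/0.769 = 357.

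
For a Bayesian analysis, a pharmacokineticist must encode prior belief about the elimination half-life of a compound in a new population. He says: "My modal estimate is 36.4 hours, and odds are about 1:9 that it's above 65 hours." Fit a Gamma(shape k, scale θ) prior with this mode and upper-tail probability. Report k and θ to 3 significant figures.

Gamma(k,θ) with k>1 has mode (k−1)θ, so θ = 36.4/(k−1).
Need P(X < 65) = 0.9 with θ tied to k this way. Start at k = 2, θ = 36.4: P(X<65) ≈ 0.533.
Too low — raise k to concentrate. Iterating converges to k ≈ 6.66.
Then θ = 36.4/(6.66−1) ≈ 6.43.

k ≈ 6.66, θ ≈ 6.43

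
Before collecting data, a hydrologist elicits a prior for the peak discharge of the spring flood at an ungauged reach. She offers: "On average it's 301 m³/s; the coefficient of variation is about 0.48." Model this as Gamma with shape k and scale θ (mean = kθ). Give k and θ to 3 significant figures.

k ≈ 4.34, θ ≈ 69.4

For Gamma(k, scale θ): mean = kθ, variance = kθ², so CV = 1/√k.
CV = 0.48, hence k = 1/CV² = 4.34.
Then θ = mean/k = 301/4.34 = 69.4.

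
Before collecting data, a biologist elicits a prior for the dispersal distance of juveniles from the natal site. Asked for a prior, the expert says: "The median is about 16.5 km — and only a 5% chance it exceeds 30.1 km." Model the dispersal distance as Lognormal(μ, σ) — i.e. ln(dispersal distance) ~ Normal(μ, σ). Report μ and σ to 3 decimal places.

If T ~ Lognormal(μ,σ) then ln T ~ Normal(μ,σ), so the p-quantile of ln T is μ + z_p·σ.
ln(16.5) = 2.803 and ln(30.1) = 3.405; z_{0.5} = 0, z_{0.95} = 1.645.
σ = (3.405 − 2.803)/(1.645 − (0)) = 0.365.
μ = 2.803 − (0)·0.365 = 2.803.

μ ≈ 2.803, σ ≈ 0.365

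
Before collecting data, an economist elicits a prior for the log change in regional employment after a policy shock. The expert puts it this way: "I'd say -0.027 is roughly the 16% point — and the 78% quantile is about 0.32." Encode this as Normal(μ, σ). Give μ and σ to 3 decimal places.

μ = 0.168, σ = 0.196

The p-quantile of Normal(μ,σ) is μ + z_p·σ, with z_{0.16} = -0.9945 and z_{0.78} = 0.7722.
Eliminate σ: μ = (z₂·x₁ − z₁·x₂)/(z₂ − z₁) = (0.7722·-0.027 − (-0.9945)·0.32)/1.767 = 0.168.
Then σ = (x₂ − x₁)/(z₂ − z₁) = (0.32 − -0.027)/1.767 = 0.196.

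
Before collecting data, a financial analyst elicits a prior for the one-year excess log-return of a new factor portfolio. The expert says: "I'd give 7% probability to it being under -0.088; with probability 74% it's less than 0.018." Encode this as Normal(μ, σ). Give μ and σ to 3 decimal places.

The p-quantile of Normal(μ,σ) is μ + z_p·σ, with z_{0.07} = -1.476 and z_{0.74} = 0.6433.
Eliminate σ: μ = (z₂·x₁ − z₁·x₂)/(z₂ − z₁) = (0.6433·-0.088 − (-1.476)·0.018)/2.119 = -0.014.
Then σ = (x₂ − x₁)/(z₂ − z₁) = (0.018 − -0.088)/2.119 = 0.050.

μ = -0.014, σ = 0.050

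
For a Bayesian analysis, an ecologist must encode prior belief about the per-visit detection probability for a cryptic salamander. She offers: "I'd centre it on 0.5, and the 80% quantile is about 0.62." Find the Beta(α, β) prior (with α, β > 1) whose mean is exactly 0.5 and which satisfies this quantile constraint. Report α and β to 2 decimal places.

α ≈ 6.21, β ≈ 6.21

With mean 0.5 fixed, write α = 0.5s, β = 0.5s where s = α+β.
Need P(θ < 0.62) = 0.8 under Beta(0.5s, 0.5s). Normal approximation: (q−m)/√(m(1−m)/s) ≈ z_{0.8} = 0.842, so s ≈ 0.5·0.5·(0.842)²/(0.62−0.5)² = 12.3.
At s = 12.3: P(θ<0.62) ≈ 0.799. Adjusting to match 0.8 gives s ≈ 12.43.
So α = 0.5·12.43 ≈ 6.21, β = 0.5·12.43 ≈ 6.21.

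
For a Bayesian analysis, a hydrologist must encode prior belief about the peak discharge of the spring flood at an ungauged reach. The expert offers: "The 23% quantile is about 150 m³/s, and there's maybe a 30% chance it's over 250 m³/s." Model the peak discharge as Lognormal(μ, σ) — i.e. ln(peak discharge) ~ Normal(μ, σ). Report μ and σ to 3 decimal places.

If T ~ Lognormal(μ,σ) then ln T ~ Normal(μ,σ), so the p-quantile of ln T is μ + z_p·σ.
ln(150) = 5.011 and ln(250) = 5.521; z_{0.23} = -0.7388, z_{0.7} = 0.5244.
σ = (5.521 − 5.011)/(0.5244 − (-0.7388)) = 0.404.
μ = 5.011 − (-0.7388)·0.404 = 5.309.

μ ≈ 5.309, σ ≈ 0.404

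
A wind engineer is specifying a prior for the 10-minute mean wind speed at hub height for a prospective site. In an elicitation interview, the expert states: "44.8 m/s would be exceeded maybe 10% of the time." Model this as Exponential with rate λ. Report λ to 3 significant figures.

λ ≈ 0.0514

P(T > 44.8) = e^(−λ·44.8) = 0.1, so λ = −ln(0.1)/44.8 = 0.0514.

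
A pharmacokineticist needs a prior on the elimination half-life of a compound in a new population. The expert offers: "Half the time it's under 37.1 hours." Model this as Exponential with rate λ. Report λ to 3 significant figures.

Exponential median = ln 2 / λ, so λ = ln 2 / 37.1 = 0.0187.

λ ≈ 0.0187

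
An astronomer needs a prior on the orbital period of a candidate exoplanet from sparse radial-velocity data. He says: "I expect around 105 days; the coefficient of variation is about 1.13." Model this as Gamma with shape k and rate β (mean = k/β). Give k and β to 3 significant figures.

k ≈ 0.783, β ≈ 0.00746

For Gamma(k, rate β): mean = k/β, variance = k/β², so CV = 1/√k.
CV = 1.13, hence k = 1/CV² = 0.783.
Then β = k/mean = 0.783/105 = 0.00746.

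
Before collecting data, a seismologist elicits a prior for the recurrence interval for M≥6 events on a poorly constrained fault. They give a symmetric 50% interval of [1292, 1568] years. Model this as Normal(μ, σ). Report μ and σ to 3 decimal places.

A symmetric 50% interval runs μ ± z·σ with z = 0.6745.
Half-width = 138, so σ = 138/0.6745 = 204.599.
μ is the interval midpoint, 1430.000.

μ = 1430.000, σ = 204.599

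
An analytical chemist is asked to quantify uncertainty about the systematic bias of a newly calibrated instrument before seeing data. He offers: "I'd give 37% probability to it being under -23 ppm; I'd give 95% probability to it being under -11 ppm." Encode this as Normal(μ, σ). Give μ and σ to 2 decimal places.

μ = -20.99, σ = 6.07

The p-quantile of Normal(μ,σ) is μ + z_p·σ, with z_{0.37} = -0.3319 and z_{0.95} = 1.645.
Eliminate σ: μ = (z₂·x₁ − z₁·x₂)/(z₂ − z₁) = (1.645·-23 − (-0.3319)·-11)/1.977 = -20.99.
Then σ = (x₂ − x₁)/(z₂ − z₁) = (-11 − -23)/1.977 = 6.07.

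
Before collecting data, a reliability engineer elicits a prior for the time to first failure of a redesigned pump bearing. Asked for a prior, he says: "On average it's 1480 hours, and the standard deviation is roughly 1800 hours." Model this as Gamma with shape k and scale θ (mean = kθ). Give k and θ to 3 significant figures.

For Gamma(k, scale θ): mean = kθ, variance = kθ², so CV = 1/√k.
CV = SD/mean = 1800/1480 = 1.216, hence k = 1/CV² = 0.676.
Then θ = mean/k = 1480/0.676 = 2190.

k ≈ 0.676, θ ≈ 2190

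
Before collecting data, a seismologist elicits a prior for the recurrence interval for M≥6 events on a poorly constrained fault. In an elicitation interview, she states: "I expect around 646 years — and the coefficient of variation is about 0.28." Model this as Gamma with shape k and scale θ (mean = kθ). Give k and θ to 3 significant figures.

k ≈ 12.8, θ ≈ 50.6

For Gamma(k, scale θ): mean = kθ, variance = kθ², so CV = 1/√k.
CV = 0.28, hence k = 1/CV² = 12.8.
Then θ = mean/k = 646/12.8 = 50.6.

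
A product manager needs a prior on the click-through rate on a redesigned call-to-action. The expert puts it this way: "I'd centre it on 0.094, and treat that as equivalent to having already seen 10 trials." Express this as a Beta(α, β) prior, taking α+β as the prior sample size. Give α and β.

Under the effective-sample-size interpretation, Beta(α, β) has prior mean α/(α+β) and prior sample size α+β.
So α+β = 10 and α/(α+β) = 0.094, giving α = 0.094·10 = 0.94 and β = 10 − 0.94 = 9.06.

α = 0.94, β = 9.06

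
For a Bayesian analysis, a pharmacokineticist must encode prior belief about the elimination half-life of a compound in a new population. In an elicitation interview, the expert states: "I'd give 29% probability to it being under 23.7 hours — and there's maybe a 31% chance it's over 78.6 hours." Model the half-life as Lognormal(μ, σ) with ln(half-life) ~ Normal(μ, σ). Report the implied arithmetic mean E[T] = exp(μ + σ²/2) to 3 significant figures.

If T ~ Lognormal(μ,σ) then ln T ~ Normal(μ,σ), so the p-quantile of ln T is μ + z_p·σ.
ln(23.7) = 3.165 and ln(78.6) = 4.364; z_{0.29} = -0.5534, z_{0.69} = 0.4959.
σ = (4.364 − 3.165)/(0.4959 − (-0.5534)) = 1.143.
μ = 3.165 − (-0.5534)·1.143 = 3.798.
E[T] = exp(μ + σ²/2) = exp(3.798 + 0.6528) = 85.7 hours.

E[T] ≈ 85.7 hours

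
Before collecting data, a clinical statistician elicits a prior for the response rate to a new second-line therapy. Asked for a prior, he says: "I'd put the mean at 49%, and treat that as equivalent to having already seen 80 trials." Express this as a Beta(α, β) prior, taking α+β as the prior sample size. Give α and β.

Under the effective-sample-size interpretation, Beta(α, β) has prior mean α/(α+β) and prior sample size α+β.
So α+β = 80 and α/(α+β) = 0.49, giving α = 0.49·80 = 39.2 and β = 80 − 39.2 = 40.8.

α = 39.2, β = 40.8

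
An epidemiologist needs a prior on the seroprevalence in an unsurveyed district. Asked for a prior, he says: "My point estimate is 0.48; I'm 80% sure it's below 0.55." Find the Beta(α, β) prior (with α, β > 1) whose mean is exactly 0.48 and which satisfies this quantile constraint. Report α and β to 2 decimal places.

With mean 0.48 fixed, write α = 0.48s, β = 0.52s where s = α+β.
Need P(θ < 0.55) = 0.8 under Beta(0.48s, 0.52s). Normal approximation: (q−m)/√(m(1−m)/s) ≈ z_{0.8} = 0.842, so s ≈ 0.48·0.52·(0.842)²/(0.55−0.48)² = 36.1.
At s = 36.1: P(θ<0.55) ≈ 0.800. Adjusting to match 0.8 gives s ≈ 36.11.
So α = 0.48·36.11 ≈ 17.33, β = 0.52·36.11 ≈ 18.78.

α ≈ 17.33, β ≈ 18.78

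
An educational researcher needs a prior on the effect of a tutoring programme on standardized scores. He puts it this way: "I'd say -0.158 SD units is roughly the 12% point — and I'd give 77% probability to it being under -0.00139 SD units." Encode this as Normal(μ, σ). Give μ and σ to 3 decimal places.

For Normal(μ,σ), the p-quantile is μ + z_p·σ. Here z_{0.12} = -1.175, z_{0.77} = 0.7388.
So -0.158 = μ − 1.175σ and -0.00139 = μ + 0.7388σ.
Subtracting: σ = (-0.00139 − -0.158)/(0.7388 − (-1.175)) = 0.082.
Then μ = -0.158 − (-1.175)·0.082 = -0.062.

μ = -0.062, σ = 0.082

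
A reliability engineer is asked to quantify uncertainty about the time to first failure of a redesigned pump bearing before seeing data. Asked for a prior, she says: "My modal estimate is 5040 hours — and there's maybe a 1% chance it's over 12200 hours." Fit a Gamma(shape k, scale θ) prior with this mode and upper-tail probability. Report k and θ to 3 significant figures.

k ≈ 7.05, θ ≈ 833

Gamma(k,θ) with k>1 has mode (k−1)θ, so θ = 5040/(k−1).
Need P(X < 12200) = 0.99 with θ tied to k this way. Start at k = 2, θ = 5040: P(X<12200) ≈ 0.696.
Too low — raise k to concentrate. Iterating converges to k ≈ 7.05.
Then θ = 5040/(7.05−1) ≈ 833.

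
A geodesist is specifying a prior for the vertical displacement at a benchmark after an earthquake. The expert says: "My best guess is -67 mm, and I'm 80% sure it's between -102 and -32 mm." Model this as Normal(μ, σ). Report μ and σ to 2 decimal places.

μ = -67.00, σ = 27.31

A symmetric 80% interval runs μ ± z·σ with z = 1.282.
Half-width = 35, so σ = 35/1.282 = 27.31.
μ is the stated best guess, -67.00.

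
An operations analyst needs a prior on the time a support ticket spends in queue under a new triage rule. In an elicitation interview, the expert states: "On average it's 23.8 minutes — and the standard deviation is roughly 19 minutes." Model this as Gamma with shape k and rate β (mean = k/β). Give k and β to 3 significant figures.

For Gamma(k, rate β): mean = k/β, variance = k/β², so CV = 1/√k.
CV = SD/mean = 19/23.8 = 0.7983, hence k = 1/CV² = 1.57.
Then β = k/mean = 1.57/23.8 = 0.0659.

k ≈ 1.57, β ≈ 0.0659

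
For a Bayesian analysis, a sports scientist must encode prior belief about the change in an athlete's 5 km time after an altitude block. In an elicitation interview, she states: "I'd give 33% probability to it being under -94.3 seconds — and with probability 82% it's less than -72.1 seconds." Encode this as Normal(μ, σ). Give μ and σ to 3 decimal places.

μ = -87.094, σ = 16.380

For Normal(μ,σ), the p-quantile is μ + z_p·σ. Here z_{0.33} = -0.4399, z_{0.82} = 0.9154.
So -94.3 = μ − 0.4399σ and -72.1 = μ + 0.9154σ.
Subtracting: σ = (-72.1 − -94.3)/(0.9154 − (-0.4399)) = 16.380.
Then μ = -94.3 − (-0.4399)·16.380 = -87.094.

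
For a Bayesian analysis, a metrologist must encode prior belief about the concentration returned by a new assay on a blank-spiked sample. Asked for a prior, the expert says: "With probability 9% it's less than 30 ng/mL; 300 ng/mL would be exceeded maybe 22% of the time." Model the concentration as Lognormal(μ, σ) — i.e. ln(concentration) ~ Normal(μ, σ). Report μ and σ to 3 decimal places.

If T ~ Lognormal(μ,σ) then ln T ~ Normal(μ,σ), so the p-quantile of ln T is μ + z_p·σ.
ln(30) = 3.401 and ln(300) = 5.704; z_{0.09} = -1.341, z_{0.78} = 0.7722.
σ = (5.704 − 3.401)/(0.7722 − (-1.341)) = 1.090.
μ = 3.401 − (-1.341)·1.090 = 4.862.

μ ≈ 4.862, σ ≈ 1.090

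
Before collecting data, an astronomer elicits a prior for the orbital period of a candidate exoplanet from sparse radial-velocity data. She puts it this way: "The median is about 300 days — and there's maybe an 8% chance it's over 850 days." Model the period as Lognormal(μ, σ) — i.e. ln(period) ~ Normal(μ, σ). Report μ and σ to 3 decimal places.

If T ~ Lognormal(μ,σ) then ln T ~ Normal(μ,σ), so the p-quantile of ln T is μ + z_p·σ.
ln(300) = 5.704 and ln(850) = 6.745; z_{0.5} = 0, z_{0.92} = 1.405.
σ = (6.745 − 5.704)/(1.405 − (0)) = 0.741.
μ = 5.704 − (0)·0.741 = 5.704.

μ ≈ 5.704, σ ≈ 0.741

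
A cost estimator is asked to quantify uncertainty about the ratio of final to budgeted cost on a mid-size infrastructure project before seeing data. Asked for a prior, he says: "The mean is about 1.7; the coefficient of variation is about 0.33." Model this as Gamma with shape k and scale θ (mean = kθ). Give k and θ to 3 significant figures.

For Gamma(k, scale θ): mean = kθ, variance = kθ², so CV = 1/√k.
CV = 0.33, hence k = 1/CV² = 9.18.
Then θ = mean/k = 1.7/9.18 = 0.185.

k ≈ 9.18, θ ≈ 0.185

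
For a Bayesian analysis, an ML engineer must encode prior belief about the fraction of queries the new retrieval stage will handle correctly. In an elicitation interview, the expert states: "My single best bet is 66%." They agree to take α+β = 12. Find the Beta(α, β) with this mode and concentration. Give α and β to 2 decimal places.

For α,β > 1 the Beta mode is (α−1)/(α+β−2). With α+β = 12, the mode is (α−1)/10.
Set (α−1)/10 = 0.66 → α = 1 + 0.66·10 = 7.60.
β = 12 − α = 4.40.

α = 7.60, β = 4.40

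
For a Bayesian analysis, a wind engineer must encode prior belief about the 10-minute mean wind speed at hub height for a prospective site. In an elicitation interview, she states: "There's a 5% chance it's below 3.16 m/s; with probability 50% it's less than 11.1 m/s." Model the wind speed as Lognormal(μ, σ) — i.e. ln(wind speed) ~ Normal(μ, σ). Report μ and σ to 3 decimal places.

If T ~ Lognormal(μ,σ) then ln T ~ Normal(μ,σ), so the p-quantile of ln T is μ + z_p·σ.
ln(3.16) = 1.151 and ln(11.1) = 2.407; z_{0.05} = -1.645, z_{0.5} = 0.
σ = (2.407 − 1.151)/(0 − (-1.645)) = 0.764.
μ = 1.151 − (-1.645)·0.764 = 2.407.

μ ≈ 2.407, σ ≈ 0.764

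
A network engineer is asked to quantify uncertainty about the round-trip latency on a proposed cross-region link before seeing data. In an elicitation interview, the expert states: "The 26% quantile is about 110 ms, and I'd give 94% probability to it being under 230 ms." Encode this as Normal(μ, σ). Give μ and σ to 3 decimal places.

μ = 145.122, σ = 54.592

The p-quantile of Normal(μ,σ) is μ + z_p·σ, with z_{0.26} = -0.6433 and z_{0.94} = 1.555.
Eliminate σ: μ = (z₂·x₁ − z₁·x₂)/(z₂ − z₁) = (1.555·110 − (-0.6433)·230)/2.198 = 145.122.
Then σ = (x₂ − x₁)/(z₂ − z₁) = (230 − 110)/2.198 = 54.592.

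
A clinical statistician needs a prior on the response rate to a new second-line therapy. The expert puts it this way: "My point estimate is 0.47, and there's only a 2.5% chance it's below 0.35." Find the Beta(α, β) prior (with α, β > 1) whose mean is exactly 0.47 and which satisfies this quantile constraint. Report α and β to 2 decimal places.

With mean 0.47 fixed, write α = 0.47s, β = 0.53s where s = α+β.
Need P(θ < 0.35) = 0.025 under Beta(0.47s, 0.53s). Normal approximation: (q−m)/√(m(1−m)/s) ≈ z_{0.025} = -1.96, so s ≈ 0.47·0.53·(-1.96)²/(0.35−0.47)² = 66.5.
At s = 66.5: P(θ<0.35) ≈ 0.023. Adjusting to match 0.025 gives s ≈ 64.03.
So α = 0.47·64.03 ≈ 30.10, β = 0.53·64.03 ≈ 33.94.

α ≈ 30.10, β ≈ 33.94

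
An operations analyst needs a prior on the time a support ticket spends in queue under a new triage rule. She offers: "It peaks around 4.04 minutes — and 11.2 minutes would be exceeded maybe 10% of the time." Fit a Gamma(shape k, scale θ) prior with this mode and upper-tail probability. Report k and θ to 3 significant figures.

Gamma(k,θ) with k>1 has mode (k−1)θ, so θ = 4.04/(k−1).
Need P(X < 11.2) = 0.9 with θ tied to k this way. Start at k = 2, θ = 4.04: P(X<11.2) ≈ 0.764.
Too low — raise k to concentrate. Iterating converges to k ≈ 2.84.
Then θ = 4.04/(2.84−1) ≈ 2.2.

k ≈ 2.84, θ ≈ 2.2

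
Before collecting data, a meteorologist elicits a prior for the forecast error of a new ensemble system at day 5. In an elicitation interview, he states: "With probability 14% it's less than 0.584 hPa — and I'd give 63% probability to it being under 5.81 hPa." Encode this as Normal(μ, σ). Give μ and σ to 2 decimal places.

The p-quantile of Normal(μ,σ) is μ + z_p·σ, with z_{0.14} = -1.08 and z_{0.63} = 0.3319.
Eliminate σ: μ = (z₂·x₁ − z₁·x₂)/(z₂ − z₁) = (0.3319·0.584 − (-1.08)·5.81)/1.412 = 4.58.
Then σ = (x₂ − x₁)/(z₂ − z₁) = (5.81 − 0.584)/1.412 = 3.70.

μ = 4.58, σ = 3.70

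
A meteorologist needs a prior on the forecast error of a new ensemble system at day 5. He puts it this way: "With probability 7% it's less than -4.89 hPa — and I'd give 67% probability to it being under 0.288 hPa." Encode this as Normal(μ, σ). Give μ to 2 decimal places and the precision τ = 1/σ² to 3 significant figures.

The p-quantile of Normal(μ,σ) is μ + z_p·σ, with z_{0.07} = -1.476 and z_{0.67} = 0.4399.
Eliminate σ: μ = (z₂·x₁ − z₁·x₂)/(z₂ − z₁) = (0.4399·-4.89 − (-1.476)·0.288)/1.916 = -0.90.
Then σ = (x₂ − x₁)/(z₂ − z₁) = (0.288 − -4.89)/1.916 = 2.70.
Precision τ = 1/σ² = 1/2.703² = 0.137.

μ = -0.90, τ = 0.137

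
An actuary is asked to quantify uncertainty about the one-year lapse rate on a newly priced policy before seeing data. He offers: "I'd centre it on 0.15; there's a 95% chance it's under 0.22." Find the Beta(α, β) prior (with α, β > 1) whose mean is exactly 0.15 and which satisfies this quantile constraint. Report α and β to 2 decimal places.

With mean 0.15 fixed, write α = 0.15s, β = 0.85s where s = α+β.
Need P(θ < 0.22) = 0.95 under Beta(0.15s, 0.85s). Normal approximation: (q−m)/√(m(1−m)/s) ≈ z_{0.95} = 1.64, so s ≈ 0.15·0.85·(1.64)²/(0.22−0.15)² = 70.4.
At s = 70.4: P(θ<0.22) ≈ 0.940. Adjusting to match 0.95 gives s ≈ 79.86.
So α = 0.15·79.86 ≈ 11.98, β = 0.85·79.86 ≈ 67.88.

α ≈ 11.98, β ≈ 67.88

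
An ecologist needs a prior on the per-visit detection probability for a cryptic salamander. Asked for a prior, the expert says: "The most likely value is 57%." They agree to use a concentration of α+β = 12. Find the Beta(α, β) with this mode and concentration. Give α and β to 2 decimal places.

α = 6.70, β = 5.30

For α,β > 1 the Beta mode is (α−1)/(α+β−2). With α+β = 12, the mode is (α−1)/10.
Set (α−1)/10 = 0.57 → α = 1 + 0.57·10 = 6.70.
β = 12 − α = 5.30.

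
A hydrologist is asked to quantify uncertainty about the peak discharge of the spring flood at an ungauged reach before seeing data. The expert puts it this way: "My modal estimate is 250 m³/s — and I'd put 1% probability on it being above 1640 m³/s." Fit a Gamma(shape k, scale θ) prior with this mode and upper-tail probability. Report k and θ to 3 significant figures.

k ≈ 2.02, θ ≈ 246

Gamma(k,θ) with k>1 has mode (k−1)θ, so θ = 250/(k−1).
Need P(X < 1640) = 0.99 with θ tied to k this way. Start at k = 2, θ = 250: P(X<1640) ≈ 0.989.
Too low — raise k to concentrate. Iterating converges to k ≈ 2.02.
Then θ = 250/(2.02−1) ≈ 246.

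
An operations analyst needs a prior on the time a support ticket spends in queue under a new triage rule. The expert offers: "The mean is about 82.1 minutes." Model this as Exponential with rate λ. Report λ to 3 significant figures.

λ ≈ 0.0122

Exponential mean = 1/λ, so λ = 1/82.1 = 0.0122.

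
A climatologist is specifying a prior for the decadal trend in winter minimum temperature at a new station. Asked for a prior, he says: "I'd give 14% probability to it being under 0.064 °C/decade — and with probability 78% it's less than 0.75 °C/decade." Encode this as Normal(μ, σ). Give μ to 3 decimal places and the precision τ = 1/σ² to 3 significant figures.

μ = 0.464, τ = 7.29

The p-quantile of Normal(μ,σ) is μ + z_p·σ, with z_{0.14} = -1.08 and z_{0.78} = 0.7722.
Eliminate σ: μ = (z₂·x₁ − z₁·x₂)/(z₂ − z₁) = (0.7722·0.064 − (-1.08)·0.75)/1.853 = 0.464.
Then σ = (x₂ − x₁)/(z₂ − z₁) = (0.75 − 0.064)/1.853 = 0.370.
Precision τ = 1/σ² = 1/0.3703² = 7.29.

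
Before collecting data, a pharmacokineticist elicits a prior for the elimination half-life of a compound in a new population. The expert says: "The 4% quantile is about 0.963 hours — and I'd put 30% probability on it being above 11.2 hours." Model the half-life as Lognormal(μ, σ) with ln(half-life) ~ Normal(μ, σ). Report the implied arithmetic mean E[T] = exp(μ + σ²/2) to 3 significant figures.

If T ~ Lognormal(μ,σ) then ln T ~ Normal(μ,σ), so the p-quantile of ln T is μ + z_p·σ.
ln(0.963) = -0.0377 and ln(11.2) = 2.416; z_{0.04} = -1.751, z_{0.7} = 0.5244.
σ = (2.416 − -0.0377)/(0.5244 − (-1.751)) = 1.078.
μ = -0.0377 − (-1.751)·1.078 = 1.850.
E[T] = exp(μ + σ²/2) = exp(1.850 + 0.5816) = 11.4 hours.

E[T] ≈ 11.4 hours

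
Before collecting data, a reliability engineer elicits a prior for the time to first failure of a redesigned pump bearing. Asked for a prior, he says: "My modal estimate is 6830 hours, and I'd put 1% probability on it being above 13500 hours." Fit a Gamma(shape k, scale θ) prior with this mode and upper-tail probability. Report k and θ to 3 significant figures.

k ≈ 11.6, θ ≈ 644

Gamma(k,θ) with k>1 has mode (k−1)θ, so θ = 6830/(k−1).
Need P(X < 13500) = 0.99 with θ tied to k this way. Start at k = 2, θ = 6830: P(X<13500) ≈ 0.588.
Too low — raise k to concentrate. Iterating converges to k ≈ 11.6.
Then θ = 6830/(11.6−1) ≈ 644.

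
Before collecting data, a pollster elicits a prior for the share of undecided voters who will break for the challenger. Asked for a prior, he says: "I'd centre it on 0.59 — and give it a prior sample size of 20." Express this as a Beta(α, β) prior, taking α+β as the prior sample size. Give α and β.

α = 11.8, β = 8.2

Under the effective-sample-size interpretation, Beta(α, β) has prior mean α/(α+β) and prior sample size α+β.
So α+β = 20 and α/(α+β) = 0.59, giving α = 0.59·20 = 11.8 and β = 20 − 11.8 = 8.2.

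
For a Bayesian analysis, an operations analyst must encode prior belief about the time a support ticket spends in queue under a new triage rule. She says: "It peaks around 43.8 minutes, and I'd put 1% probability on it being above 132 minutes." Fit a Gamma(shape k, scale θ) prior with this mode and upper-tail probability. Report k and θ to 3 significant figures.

Gamma(k,θ) with k>1 has mode (k−1)θ, so θ = 43.8/(k−1).
Need P(X < 132) = 0.99 with θ tied to k this way. Start at k = 2, θ = 43.8: P(X<132) ≈ 0.803.
Too low — raise k to concentrate. Iterating converges to k ≈ 4.7.
Then θ = 43.8/(4.7−1) ≈ 11.9.

k ≈ 4.7, θ ≈ 11.9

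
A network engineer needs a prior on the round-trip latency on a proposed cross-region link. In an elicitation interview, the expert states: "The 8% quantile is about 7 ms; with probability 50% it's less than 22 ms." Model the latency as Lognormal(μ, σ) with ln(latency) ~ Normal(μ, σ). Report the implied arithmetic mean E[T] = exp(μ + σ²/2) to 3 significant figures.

E[T] ≈ 30.7 ms

If T ~ Lognormal(μ,σ) then ln T ~ Normal(μ,σ), so the p-quantile of ln T is μ + z_p·σ.
ln(7) = 1.946 and ln(22) = 3.091; z_{0.08} = -1.405, z_{0.5} = 0.
σ = (3.091 − 1.946)/(0 − (-1.405)) = 0.815.
μ = 1.946 − (-1.405)·0.815 = 3.091.
E[T] = exp(μ + σ²/2) = exp(3.091 + 0.3321) = 30.7 ms.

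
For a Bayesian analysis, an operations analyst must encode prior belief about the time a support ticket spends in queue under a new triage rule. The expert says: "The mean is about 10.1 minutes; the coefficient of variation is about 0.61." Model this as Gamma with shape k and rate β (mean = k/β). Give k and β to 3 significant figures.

k ≈ 2.69, β ≈ 0.266

For Gamma(k, rate β): mean = k/β, variance = k/β², so CV = 1/√k.
CV = 0.61, hence k = 1/CV² = 2.69.
Then β = k/mean = 2.69/10.1 = 0.266.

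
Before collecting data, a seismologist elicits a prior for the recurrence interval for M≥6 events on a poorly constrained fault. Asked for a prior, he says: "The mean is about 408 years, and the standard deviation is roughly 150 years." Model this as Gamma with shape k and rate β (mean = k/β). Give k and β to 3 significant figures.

k ≈ 7.4, β ≈ 0.0181

For Gamma(k, rate β): mean = k/β, variance = k/β², so CV = 1/√k.
CV = SD/mean = 150/408 = 0.3676, hence k = 1/CV² = 7.4.
Then β = k/mean = 7.4/408 = 0.0181.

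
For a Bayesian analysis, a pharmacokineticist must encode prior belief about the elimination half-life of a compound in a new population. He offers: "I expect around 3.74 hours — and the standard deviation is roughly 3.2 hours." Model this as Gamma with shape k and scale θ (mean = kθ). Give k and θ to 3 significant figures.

k ≈ 1.37, θ ≈ 2.74

For Gamma(k, scale θ): mean = kθ, variance = kθ², so CV = 1/√k.
CV = SD/mean = 3.2/3.74 = 0.8556, hence k = 1/CV² = 1.37.
Then θ = mean/k = 3.74/1.37 = 2.74.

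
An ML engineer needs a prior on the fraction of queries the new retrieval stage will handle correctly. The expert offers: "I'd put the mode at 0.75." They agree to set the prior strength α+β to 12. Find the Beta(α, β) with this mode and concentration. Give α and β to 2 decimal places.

α = 8.50, β = 3.50

For α,β > 1 the Beta mode is (α−1)/(α+β−2). With α+β = 12, the mode is (α−1)/10.
Set (α−1)/10 = 0.75 → α = 1 + 0.75·10 = 8.50.
β = 12 − α = 3.50.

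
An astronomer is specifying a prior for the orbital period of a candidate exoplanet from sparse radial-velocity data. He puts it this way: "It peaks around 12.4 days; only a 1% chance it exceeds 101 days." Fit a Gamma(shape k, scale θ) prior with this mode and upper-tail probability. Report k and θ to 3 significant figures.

Gamma(k,θ) with k>1 has mode (k−1)θ, so θ = 12.4/(k−1).
Need P(X < 101) = 0.99 with θ tied to k this way. Start at k = 2, θ = 12.4: P(X<101) ≈ 0.997.
Too high — lower k to spread out. Iterating converges to k ≈ 1.76.
Then θ = 12.4/(1.76−1) ≈ 16.3.

k ≈ 1.76, θ ≈ 16.3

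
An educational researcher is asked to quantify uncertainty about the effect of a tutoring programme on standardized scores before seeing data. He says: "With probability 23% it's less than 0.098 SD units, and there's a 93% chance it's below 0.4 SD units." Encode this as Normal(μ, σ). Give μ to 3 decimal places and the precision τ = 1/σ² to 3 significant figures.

μ = 0.199, τ = 53.8

For Normal(μ,σ), the p-quantile is μ + z_p·σ. Here z_{0.23} = -0.7388, z_{0.93} = 1.476.
So 0.098 = μ − 0.7388σ and 0.4 = μ + 1.476σ.
Subtracting: σ = (0.4 − 0.098)/(1.476 − (-0.7388)) = 0.136.
Then μ = 0.098 − (-0.7388)·0.136 = 0.199.
Precision τ = 1/σ² = 1/0.1364² = 53.8.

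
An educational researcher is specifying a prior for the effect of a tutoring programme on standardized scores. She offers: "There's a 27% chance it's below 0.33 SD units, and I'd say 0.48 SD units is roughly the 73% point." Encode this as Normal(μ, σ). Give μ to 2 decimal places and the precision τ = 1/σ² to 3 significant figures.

The p-quantile of Normal(μ,σ) is μ + z_p·σ, with z_{0.27} = -0.6128 and z_{0.73} = 0.6128.
Eliminate σ: μ = (z₂·x₁ − z₁·x₂)/(z₂ − z₁) = (0.6128·0.33 − (-0.6128)·0.48)/1.226 = 0.41.
Then σ = (x₂ − x₁)/(z₂ − z₁) = (0.48 − 0.33)/1.226 = 0.12.
Precision τ = 1/σ² = 1/0.1224² = 66.8.

μ = 0.41, τ = 66.8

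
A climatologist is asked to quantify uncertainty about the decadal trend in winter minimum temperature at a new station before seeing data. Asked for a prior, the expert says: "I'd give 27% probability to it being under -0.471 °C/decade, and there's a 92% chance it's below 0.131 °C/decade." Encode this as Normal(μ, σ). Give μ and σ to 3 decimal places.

μ = -0.288, σ = 0.298

The p-quantile of Normal(μ,σ) is μ + z_p·σ, with z_{0.27} = -0.6128 and z_{0.92} = 1.405.
Eliminate σ: μ = (z₂·x₁ − z₁·x₂)/(z₂ − z₁) = (1.405·-0.471 − (-0.6128)·0.131)/2.018 = -0.288.
Then σ = (x₂ − x₁)/(z₂ − z₁) = (0.131 − -0.471)/2.018 = 0.298.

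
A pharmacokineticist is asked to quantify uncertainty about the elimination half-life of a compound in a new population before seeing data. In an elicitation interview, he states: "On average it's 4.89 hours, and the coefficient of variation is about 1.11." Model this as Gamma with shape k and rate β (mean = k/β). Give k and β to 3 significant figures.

For Gamma(k, rate β): mean = k/β, variance = k/β², so CV = 1/√k.
CV = 1.11, hence k = 1/CV² = 0.812.
Then β = k/mean = 0.812/4.89 = 0.166.

k ≈ 0.812, β ≈ 0.166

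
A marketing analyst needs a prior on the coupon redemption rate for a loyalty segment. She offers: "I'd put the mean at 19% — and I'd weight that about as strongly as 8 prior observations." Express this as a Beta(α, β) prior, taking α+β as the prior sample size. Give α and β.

Under the effective-sample-size interpretation, Beta(α, β) has prior mean α/(α+β) and prior sample size α+β.
So α+β = 8 and α/(α+β) = 0.19, giving α = 0.19·8 = 1.52 and β = 8 − 1.52 = 6.48.

α = 1.52, β = 6.48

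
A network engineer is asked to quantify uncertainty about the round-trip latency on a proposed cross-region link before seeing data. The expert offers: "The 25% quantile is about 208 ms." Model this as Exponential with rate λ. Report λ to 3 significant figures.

P(T < 208.0) = 1 − e^(−λ·208.0) = 0.25, so λ = −ln(1−0.25)/208.0 = −ln(0.75)/208.0 = 0.00138.

λ ≈ 0.00138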